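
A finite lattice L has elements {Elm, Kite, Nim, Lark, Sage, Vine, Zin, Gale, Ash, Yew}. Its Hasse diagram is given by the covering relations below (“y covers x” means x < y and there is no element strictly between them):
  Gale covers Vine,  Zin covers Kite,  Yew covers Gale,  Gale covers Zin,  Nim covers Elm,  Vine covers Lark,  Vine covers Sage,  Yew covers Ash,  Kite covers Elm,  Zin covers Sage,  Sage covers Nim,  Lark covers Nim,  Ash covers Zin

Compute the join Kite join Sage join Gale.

Common upper bounds of {Kite, Sage, Gale}: Gale, Yew.
The least among these is Gale.

Gale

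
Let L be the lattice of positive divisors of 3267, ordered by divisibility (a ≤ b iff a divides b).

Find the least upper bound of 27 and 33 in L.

In the divisibility order, the join is the least common multiple: lcm(27, 33) = 297.

297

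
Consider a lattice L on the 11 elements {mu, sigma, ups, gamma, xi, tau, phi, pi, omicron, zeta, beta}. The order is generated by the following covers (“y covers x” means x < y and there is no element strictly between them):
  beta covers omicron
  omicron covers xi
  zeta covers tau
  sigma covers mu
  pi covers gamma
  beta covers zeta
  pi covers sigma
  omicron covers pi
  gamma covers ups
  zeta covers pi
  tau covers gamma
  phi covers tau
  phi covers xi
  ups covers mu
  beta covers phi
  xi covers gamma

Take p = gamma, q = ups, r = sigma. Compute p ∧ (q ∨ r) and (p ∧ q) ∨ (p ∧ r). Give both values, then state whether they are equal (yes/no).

gamma; ups; no

q ∨ r = pi, so p ∧ (q ∨ r) = gamma ∧ pi = gamma.
p ∧ q = ups and p ∧ r = mu, so (p ∧ q) ∨ (p ∧ r) = ups ∨ mu = ups.
Equal: no.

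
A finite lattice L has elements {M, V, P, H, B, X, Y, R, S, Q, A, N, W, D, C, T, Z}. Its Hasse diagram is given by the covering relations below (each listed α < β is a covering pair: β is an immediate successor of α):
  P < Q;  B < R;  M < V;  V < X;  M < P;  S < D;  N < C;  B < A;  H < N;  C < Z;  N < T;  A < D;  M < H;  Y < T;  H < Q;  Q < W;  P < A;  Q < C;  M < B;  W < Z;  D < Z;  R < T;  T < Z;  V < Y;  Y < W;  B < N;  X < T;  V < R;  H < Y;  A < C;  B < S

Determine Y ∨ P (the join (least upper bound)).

W

Common upper bounds of {Y, P}: W, Z.
The least among these is W.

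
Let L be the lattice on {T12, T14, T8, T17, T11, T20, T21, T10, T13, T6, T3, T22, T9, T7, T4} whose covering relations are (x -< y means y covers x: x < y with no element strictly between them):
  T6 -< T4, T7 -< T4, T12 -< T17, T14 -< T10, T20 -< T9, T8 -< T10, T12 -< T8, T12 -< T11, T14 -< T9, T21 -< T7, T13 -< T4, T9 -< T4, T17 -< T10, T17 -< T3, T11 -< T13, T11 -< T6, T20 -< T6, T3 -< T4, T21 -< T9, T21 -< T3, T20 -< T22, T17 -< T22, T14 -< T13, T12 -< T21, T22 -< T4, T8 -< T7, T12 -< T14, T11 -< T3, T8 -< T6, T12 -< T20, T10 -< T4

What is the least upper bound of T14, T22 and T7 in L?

Common upper bounds of {T14, T22, T7}: T4.
The least among these is T4.

T4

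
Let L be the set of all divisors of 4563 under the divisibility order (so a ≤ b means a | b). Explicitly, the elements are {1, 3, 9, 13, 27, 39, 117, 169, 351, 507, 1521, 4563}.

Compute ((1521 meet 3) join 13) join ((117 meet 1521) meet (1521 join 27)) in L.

117

1521 ∧ 3 = 3
3 ∨ 13 = 39
117 ∧ 1521 = 117
1521 ∨ 27 = 4563
117 ∧ 4563 = 117
39 ∨ 117 = 117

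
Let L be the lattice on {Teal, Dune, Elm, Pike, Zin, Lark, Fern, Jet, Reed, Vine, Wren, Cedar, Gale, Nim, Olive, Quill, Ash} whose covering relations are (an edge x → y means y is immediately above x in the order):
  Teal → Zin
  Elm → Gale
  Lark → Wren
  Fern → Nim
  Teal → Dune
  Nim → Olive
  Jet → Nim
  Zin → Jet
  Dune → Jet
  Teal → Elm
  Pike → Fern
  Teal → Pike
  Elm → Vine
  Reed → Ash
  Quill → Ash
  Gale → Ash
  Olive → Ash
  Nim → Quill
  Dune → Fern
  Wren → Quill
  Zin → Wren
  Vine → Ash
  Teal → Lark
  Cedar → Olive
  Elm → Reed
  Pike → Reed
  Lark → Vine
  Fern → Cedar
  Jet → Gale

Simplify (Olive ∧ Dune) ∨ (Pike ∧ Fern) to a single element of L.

Olive ∧ Dune = Dune
Pike ∧ Fern = Pike
Dune ∨ Pike = Fern

Fern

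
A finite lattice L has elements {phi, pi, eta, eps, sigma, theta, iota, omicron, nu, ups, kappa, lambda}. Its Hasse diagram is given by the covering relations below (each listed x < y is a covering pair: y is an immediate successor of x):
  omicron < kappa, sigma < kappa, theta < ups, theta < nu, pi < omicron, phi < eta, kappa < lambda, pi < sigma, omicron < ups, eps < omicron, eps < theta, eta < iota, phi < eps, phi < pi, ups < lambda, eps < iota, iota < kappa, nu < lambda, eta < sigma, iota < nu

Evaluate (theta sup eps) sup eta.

nu

theta ∨ eps = theta
theta ∨ eta = nu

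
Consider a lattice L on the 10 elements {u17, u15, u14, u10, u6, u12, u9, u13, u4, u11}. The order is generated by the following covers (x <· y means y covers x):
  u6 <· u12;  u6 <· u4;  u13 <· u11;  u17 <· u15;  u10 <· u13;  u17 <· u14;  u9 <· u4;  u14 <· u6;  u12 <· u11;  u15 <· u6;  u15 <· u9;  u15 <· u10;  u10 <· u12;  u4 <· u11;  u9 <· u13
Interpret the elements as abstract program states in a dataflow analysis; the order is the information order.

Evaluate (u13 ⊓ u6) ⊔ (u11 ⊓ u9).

u9

u13 ∧ u6 = u15
u11 ∧ u9 = u9
u15 ∨ u9 = u9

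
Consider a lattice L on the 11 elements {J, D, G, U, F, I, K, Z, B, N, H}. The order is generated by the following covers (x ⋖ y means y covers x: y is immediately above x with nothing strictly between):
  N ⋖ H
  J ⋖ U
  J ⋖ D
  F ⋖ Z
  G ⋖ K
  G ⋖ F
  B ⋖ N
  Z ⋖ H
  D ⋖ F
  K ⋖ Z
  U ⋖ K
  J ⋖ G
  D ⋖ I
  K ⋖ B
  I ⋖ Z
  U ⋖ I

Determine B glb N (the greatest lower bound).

Common lower bounds of {B, N}: B, G, J, K, U.
The greatest among these is B.

B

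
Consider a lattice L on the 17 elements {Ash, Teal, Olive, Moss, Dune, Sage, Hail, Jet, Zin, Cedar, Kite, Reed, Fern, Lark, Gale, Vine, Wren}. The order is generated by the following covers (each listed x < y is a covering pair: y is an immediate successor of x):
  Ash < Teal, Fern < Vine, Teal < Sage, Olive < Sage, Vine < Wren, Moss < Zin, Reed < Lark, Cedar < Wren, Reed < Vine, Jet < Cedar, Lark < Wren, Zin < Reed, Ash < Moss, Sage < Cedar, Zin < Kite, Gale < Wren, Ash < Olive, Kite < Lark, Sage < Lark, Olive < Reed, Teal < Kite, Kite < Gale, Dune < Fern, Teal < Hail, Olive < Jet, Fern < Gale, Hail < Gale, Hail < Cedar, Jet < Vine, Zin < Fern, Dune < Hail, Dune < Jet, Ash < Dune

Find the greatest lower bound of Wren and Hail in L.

Hail

Common lower bounds of {Wren, Hail}: Ash, Dune, Hail, Teal.
The greatest among these is Hail.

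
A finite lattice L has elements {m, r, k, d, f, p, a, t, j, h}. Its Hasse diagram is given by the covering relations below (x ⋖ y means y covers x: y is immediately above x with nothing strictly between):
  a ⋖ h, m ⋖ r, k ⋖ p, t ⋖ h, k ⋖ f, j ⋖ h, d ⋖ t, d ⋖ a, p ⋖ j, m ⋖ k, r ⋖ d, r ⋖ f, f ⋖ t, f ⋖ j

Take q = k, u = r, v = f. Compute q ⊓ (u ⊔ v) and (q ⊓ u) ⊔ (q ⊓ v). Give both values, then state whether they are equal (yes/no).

u ⊔ v = f, so q ⊓ (u ⊔ v) = k ⊓ f = k.
q ⊓ u = m and q ⊓ v = k, so (q ⊓ u) ⊔ (q ⊓ v) = m ⊔ k = k.
Equal: yes.

k; k; yes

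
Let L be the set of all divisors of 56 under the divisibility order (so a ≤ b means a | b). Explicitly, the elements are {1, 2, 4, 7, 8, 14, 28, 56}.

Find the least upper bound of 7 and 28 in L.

In the divisibility order, the join is the least common multiple: lcm(7, 28) = 28.

28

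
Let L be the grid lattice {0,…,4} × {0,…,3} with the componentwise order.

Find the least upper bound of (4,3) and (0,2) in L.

Common upper bounds of {(4,3), (0,2)}: (4,3).
The least among these is (4,3).

(4,3)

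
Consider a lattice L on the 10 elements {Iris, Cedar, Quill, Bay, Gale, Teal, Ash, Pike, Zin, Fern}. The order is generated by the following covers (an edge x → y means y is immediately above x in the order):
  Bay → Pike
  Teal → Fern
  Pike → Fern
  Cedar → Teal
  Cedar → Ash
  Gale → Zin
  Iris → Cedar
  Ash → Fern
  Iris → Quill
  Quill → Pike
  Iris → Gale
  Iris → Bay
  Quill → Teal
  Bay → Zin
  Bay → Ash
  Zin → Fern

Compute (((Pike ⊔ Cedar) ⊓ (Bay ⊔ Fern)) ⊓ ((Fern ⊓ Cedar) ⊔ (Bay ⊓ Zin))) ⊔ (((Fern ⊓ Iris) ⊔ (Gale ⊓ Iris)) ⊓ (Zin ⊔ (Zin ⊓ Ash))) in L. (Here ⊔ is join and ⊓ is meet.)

Pike ∨ Cedar = Fern
Bay ∨ Fern = Fern
Fern ∧ Fern = Fern
Fern ∧ Cedar = Cedar
Bay ∧ Zin = Bay
Cedar ∨ Bay = Ash
Fern ∧ Ash = Ash
Fern ∧ Iris = Iris
Gale ∧ Iris = Iris
Iris ∨ Iris = Iris
Zin ∧ Ash = Bay
Zin ∨ Bay = Zin
Iris ∧ Zin = Iris
Ash ∨ Iris = Ash

Ash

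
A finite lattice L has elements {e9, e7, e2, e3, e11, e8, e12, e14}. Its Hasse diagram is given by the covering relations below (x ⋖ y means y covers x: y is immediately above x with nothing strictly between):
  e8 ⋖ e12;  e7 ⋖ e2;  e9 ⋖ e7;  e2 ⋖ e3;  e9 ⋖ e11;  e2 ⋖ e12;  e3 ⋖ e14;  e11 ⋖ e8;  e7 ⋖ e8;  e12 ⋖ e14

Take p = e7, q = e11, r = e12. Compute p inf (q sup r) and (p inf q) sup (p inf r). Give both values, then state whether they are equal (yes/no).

q sup r = e12, so p inf (q sup r) = e7 inf e12 = e7.
p inf q = e9 and p inf r = e7, so (p inf q) sup (p inf r) = e9 sup e7 = e7.
Equal: yes.

e7; e7; yes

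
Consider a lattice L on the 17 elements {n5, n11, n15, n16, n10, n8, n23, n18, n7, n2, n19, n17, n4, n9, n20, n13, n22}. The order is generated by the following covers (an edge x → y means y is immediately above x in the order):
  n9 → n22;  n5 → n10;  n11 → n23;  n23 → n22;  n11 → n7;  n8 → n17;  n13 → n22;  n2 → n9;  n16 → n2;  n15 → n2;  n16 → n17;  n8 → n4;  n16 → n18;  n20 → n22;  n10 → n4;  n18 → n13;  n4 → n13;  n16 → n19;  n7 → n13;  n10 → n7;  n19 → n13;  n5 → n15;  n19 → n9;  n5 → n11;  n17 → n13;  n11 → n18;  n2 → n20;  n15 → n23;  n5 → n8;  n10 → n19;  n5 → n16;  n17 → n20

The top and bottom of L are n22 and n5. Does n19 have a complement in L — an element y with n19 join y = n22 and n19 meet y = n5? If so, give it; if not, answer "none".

n23

Need y with n19 ∨ y = n22 and n19 ∧ y = n5.
Checking each element gives: n23.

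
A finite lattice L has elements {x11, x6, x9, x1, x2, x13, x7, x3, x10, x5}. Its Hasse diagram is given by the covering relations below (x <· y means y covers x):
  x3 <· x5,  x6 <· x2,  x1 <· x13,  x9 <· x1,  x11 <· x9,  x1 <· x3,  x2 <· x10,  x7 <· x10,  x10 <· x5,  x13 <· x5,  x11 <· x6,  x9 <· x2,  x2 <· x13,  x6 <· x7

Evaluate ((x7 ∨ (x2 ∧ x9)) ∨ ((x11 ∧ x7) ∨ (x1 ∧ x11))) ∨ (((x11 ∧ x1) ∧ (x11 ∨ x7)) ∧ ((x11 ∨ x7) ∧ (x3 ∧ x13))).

x2 ∧ x9 = x9
x7 ∨ x9 = x10
x11 ∧ x7 = x11
x1 ∧ x11 = x11
x11 ∨ x11 = x11
x10 ∨ x11 = x10
x11 ∧ x1 = x11
x11 ∨ x7 = x7
x11 ∧ x7 = x11
x11 ∨ x7 = x7
x3 ∧ x13 = x1
x7 ∧ x1 = x11
x11 ∧ x11 = x11
x10 ∨ x11 = x10

x10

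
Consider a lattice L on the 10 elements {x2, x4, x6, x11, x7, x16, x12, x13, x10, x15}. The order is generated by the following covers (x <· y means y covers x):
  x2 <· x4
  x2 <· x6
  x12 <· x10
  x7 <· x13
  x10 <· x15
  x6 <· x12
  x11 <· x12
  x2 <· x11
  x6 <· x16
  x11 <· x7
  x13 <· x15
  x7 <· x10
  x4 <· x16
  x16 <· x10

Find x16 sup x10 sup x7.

x10

Common upper bounds of {x16, x10, x7}: x10, x15.
The least among these is x10.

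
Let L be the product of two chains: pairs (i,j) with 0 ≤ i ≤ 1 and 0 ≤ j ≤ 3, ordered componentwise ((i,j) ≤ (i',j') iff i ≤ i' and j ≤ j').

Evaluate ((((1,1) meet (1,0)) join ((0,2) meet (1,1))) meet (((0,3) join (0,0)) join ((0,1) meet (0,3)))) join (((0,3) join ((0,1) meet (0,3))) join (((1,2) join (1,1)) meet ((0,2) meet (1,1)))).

(1,1) ∧ (1,0) = (1,0)
(0,2) ∧ (1,1) = (0,1)
(1,0) ∨ (0,1) = (1,1)
(0,3) ∨ (0,0) = (0,3)
(0,1) ∧ (0,3) = (0,1)
(0,3) ∨ (0,1) = (0,3)
(1,1) ∧ (0,3) = (0,1)
(0,1) ∧ (0,3) = (0,1)
(0,3) ∨ (0,1) = (0,3)
(1,2) ∨ (1,1) = (1,2)
(0,2) ∧ (1,1) = (0,1)
(1,2) ∧ (0,1) = (0,1)
(0,3) ∨ (0,1) = (0,3)
(0,1) ∨ (0,3) = (0,3)

(0,3)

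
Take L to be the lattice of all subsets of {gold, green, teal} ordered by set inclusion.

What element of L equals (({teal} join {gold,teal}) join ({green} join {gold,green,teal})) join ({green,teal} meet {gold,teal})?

{gold,green,teal}

{teal} ∨ {gold,teal} = {gold,teal}
{green} ∨ {gold,green,teal} = {gold,green,teal}
{gold,teal} ∨ {gold,green,teal} = {gold,green,teal}
{green,teal} ∧ {gold,teal} = {teal}
{gold,green,teal} ∨ {teal} = {gold,green,teal}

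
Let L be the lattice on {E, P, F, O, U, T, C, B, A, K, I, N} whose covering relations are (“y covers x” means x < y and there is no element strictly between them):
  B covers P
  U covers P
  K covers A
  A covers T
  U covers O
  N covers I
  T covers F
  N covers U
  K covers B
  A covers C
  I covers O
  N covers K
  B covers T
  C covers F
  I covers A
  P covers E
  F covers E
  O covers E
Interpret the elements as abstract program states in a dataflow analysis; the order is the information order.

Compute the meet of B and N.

B

Common lower bounds of {B, N}: B, E, F, P, T.
The greatest among these is B.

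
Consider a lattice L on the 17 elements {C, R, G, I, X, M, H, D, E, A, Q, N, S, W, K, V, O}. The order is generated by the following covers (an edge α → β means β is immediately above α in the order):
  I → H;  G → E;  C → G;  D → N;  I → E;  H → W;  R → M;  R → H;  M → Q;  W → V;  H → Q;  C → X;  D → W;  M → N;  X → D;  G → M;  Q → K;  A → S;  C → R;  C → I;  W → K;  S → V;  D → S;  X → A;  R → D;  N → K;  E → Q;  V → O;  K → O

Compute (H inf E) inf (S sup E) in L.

H ∧ E = I
S ∨ E = O
I ∧ O = I

I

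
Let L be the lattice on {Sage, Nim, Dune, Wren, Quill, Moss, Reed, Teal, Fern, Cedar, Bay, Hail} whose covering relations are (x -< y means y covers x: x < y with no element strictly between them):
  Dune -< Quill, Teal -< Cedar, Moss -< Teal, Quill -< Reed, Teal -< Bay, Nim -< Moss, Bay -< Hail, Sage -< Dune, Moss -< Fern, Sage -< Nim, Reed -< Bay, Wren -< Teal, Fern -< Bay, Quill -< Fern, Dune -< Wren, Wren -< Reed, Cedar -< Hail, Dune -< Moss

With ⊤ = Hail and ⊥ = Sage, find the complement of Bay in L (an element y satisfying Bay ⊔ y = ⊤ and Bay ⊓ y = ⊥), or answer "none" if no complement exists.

none

For every candidate y, either Bay ∨ y ≠ Hail or Bay ∧ y ≠ Sage; no complement exists.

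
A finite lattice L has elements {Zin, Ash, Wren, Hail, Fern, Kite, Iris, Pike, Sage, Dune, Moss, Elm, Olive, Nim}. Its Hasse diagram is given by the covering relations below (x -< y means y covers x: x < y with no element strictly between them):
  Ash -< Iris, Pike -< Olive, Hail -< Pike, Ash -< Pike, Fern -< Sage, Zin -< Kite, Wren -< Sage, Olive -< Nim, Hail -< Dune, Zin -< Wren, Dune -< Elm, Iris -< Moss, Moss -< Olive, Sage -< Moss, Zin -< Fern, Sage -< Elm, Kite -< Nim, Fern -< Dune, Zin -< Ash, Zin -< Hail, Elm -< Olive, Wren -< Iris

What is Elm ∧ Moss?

Sage

Common lower bounds of {Elm, Moss}: Fern, Sage, Wren, Zin.
The greatest among these is Sage.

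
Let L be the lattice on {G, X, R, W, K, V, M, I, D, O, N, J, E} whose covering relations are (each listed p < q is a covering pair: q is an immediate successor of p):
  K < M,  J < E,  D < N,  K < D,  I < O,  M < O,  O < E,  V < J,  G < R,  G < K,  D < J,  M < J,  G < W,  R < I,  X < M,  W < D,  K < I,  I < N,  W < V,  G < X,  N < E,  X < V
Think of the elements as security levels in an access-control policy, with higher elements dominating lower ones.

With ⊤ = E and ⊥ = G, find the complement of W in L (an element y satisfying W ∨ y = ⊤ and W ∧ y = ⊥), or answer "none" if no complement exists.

Need y with W ∨ y = E and W ∧ y = G.
Checking each element gives: O.

O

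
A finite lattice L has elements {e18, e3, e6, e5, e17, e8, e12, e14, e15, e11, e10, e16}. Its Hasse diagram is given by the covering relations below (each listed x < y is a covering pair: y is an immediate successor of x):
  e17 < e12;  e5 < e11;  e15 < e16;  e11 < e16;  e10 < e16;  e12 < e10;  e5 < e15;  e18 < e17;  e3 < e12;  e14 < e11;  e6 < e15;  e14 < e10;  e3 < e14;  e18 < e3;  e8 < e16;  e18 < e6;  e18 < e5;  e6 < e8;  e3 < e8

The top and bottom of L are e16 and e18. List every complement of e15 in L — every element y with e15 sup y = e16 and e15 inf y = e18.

e10, e12, e14, e17, e3

Need y with e15 ∨ y = e16 and e15 ∧ y = e18.
Checking each element gives: e10, e12, e14, e17, e3.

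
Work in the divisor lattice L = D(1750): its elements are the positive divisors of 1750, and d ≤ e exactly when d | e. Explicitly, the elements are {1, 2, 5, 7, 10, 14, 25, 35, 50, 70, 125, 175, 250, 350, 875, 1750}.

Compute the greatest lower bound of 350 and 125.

25

In the divisibility order, the meet is the greatest common divisor: gcd(350, 125) = 25.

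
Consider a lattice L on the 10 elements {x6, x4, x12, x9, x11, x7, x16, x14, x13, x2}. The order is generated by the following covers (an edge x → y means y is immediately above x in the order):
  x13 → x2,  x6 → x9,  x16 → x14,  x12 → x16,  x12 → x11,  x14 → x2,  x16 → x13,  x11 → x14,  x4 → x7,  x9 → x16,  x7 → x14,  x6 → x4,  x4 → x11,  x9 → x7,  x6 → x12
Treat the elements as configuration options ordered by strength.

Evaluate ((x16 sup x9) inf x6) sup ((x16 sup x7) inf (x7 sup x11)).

x14

x16 ∨ x9 = x16
x16 ∧ x6 = x6
x16 ∨ x7 = x14
x7 ∨ x11 = x14
x14 ∧ x14 = x14
x6 ∨ x14 = x14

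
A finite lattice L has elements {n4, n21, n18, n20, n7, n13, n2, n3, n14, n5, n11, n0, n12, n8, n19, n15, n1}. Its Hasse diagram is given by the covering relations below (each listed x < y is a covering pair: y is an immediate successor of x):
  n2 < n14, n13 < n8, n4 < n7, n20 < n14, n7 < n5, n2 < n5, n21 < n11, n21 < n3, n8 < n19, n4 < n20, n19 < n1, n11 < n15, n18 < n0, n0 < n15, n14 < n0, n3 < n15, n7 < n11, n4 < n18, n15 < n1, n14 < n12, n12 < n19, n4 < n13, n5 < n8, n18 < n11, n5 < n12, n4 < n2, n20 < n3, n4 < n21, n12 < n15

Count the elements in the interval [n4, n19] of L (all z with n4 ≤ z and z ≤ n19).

10

The interval [n4, n19] = {n12, n13, n14, n19, n2, n20, n4, n5, n7, n8}, which has 10 elements.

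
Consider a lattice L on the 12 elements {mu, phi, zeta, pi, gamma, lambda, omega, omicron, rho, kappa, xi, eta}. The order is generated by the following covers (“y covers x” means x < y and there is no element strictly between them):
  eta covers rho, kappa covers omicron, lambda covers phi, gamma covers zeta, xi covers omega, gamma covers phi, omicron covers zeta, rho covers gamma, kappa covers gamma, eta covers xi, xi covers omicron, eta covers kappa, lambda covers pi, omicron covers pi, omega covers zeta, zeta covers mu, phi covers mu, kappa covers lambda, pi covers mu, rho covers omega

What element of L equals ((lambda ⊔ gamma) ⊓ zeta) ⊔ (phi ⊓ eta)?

lambda ∨ gamma = kappa
kappa ∧ zeta = zeta
phi ∧ eta = phi
zeta ∨ phi = gamma

gamma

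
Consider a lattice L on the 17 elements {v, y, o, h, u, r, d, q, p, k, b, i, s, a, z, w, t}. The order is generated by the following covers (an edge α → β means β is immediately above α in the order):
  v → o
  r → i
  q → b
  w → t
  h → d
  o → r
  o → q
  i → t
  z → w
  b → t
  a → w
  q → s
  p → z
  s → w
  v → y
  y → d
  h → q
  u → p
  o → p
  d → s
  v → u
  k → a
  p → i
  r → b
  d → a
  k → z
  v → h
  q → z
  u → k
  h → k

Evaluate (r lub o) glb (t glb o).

r ∨ o = r
t ∧ o = o
r ∧ o = o

o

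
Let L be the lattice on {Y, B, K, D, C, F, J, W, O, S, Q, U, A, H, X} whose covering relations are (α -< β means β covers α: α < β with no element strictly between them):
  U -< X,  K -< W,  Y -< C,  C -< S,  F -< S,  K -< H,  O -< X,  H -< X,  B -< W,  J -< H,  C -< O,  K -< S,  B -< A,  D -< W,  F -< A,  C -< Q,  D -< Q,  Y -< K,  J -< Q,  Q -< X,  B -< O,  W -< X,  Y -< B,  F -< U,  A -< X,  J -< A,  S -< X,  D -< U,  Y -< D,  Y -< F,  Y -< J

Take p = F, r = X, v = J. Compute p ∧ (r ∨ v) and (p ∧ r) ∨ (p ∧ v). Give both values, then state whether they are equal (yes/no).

r ∨ v = X, so p ∧ (r ∨ v) = F ∧ X = F.
p ∧ r = F and p ∧ v = Y, so (p ∧ r) ∨ (p ∧ v) = F ∨ Y = F.
Equal: yes.

F; F; yes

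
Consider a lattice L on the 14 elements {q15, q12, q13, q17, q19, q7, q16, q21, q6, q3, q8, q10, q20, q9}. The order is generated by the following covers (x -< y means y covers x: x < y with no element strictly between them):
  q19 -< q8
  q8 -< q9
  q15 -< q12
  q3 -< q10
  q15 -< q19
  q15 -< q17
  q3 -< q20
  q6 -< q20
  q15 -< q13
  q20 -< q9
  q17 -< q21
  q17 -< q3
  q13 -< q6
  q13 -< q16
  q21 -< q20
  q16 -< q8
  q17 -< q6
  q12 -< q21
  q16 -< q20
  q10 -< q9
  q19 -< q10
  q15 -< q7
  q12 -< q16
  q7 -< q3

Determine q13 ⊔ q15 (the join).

Common upper bounds of {q13, q15}: q13, q16, q20, q6, q8, q9.
The least among these is q13.

q13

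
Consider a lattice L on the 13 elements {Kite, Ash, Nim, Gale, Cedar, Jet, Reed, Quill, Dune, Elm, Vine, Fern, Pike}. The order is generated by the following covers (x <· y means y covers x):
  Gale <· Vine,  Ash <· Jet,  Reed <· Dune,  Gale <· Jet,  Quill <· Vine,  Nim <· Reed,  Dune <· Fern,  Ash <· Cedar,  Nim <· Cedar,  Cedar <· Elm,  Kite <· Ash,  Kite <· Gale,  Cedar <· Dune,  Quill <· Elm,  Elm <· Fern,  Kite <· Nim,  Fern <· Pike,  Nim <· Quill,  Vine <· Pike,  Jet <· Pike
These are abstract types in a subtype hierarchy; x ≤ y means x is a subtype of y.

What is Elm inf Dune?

Cedar

Common lower bounds of {Elm, Dune}: Ash, Cedar, Kite, Nim.
The greatest among these is Cedar.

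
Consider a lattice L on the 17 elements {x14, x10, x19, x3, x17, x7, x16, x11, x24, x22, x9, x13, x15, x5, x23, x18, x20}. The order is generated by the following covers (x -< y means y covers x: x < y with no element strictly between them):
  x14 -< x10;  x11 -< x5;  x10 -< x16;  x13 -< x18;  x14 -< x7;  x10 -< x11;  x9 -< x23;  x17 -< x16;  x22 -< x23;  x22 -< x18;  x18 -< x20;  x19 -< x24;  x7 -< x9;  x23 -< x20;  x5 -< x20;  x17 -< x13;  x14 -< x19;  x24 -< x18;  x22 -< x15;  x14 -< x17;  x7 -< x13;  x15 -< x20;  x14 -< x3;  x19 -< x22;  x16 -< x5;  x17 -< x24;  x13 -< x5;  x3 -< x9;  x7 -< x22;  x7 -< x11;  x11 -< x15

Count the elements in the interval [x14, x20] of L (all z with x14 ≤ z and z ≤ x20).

The interval [x14, x20] = {x10, x11, x13, x14, x15, x16, x17, x18, x19, x20, x22, x23, x24, x3, x5, x7, x9}, which has 17 elements.

17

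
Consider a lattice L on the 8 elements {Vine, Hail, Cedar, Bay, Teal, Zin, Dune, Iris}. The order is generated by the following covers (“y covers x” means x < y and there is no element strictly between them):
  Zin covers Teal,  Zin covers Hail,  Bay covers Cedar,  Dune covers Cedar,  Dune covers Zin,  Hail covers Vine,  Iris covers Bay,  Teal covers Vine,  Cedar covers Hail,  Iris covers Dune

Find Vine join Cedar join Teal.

Common upper bounds of {Vine, Cedar, Teal}: Dune, Iris.
The least among these is Dune.

Dune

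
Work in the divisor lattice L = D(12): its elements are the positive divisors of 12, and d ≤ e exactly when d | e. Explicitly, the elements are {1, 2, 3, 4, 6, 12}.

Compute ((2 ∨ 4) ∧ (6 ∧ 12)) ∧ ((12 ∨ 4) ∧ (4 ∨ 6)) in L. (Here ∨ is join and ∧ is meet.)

2 ∨ 4 = 4
6 ∧ 12 = 6
4 ∧ 6 = 2
12 ∨ 4 = 12
4 ∨ 6 = 12
12 ∧ 12 = 12
2 ∧ 12 = 2

2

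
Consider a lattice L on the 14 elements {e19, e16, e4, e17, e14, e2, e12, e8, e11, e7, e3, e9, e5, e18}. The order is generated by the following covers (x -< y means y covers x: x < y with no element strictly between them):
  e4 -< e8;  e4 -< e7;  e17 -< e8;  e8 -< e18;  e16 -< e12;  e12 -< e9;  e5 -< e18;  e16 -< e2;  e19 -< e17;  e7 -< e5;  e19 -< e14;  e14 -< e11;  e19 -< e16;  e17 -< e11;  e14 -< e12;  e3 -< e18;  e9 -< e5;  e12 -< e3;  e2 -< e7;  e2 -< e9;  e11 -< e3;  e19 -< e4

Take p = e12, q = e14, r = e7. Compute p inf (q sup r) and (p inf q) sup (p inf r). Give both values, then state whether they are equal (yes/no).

e12; e12; yes

q sup r = e5, so p inf (q sup r) = e12 inf e5 = e12.
p inf q = e14 and p inf r = e16, so (p inf q) sup (p inf r) = e14 sup e16 = e12.
Equal: yes.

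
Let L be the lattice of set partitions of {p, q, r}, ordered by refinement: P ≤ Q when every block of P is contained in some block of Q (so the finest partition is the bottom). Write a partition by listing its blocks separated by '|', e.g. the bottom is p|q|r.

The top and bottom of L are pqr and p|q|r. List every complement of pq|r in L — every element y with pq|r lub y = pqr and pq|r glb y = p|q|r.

Need y with pq|r ∨ y = pqr and pq|r ∧ y = p|q|r.
Checking each element gives: pr|q, p|qr.

pr|q, p|qr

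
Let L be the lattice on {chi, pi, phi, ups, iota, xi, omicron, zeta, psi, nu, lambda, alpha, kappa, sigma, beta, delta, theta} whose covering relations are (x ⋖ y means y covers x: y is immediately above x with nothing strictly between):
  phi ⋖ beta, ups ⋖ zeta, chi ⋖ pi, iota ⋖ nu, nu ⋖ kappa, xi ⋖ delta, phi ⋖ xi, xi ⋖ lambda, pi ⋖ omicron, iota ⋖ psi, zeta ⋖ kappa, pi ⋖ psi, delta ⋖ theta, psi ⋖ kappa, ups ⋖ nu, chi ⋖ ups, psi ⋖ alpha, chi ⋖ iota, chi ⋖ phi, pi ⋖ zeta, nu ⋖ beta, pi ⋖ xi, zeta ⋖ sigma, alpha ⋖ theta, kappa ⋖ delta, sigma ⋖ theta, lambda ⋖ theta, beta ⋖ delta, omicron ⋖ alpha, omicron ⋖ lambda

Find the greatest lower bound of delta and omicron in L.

pi

Common lower bounds of {delta, omicron}: chi, pi.
The greatest among these is pi.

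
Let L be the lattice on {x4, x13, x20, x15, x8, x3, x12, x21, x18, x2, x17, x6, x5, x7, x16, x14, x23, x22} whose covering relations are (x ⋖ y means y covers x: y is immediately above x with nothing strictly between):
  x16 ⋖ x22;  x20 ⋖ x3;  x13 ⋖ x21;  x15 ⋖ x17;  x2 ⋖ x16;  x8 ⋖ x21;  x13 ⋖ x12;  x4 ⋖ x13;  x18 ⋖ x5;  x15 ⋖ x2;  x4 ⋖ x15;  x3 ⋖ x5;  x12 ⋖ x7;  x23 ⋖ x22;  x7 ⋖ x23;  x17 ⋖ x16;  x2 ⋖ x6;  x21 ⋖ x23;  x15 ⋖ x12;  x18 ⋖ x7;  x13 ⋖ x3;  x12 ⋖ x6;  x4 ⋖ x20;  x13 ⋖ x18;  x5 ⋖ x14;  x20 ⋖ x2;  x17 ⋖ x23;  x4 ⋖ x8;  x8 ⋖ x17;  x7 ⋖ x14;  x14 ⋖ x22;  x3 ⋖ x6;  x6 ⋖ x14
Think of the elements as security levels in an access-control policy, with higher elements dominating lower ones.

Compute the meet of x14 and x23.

Common lower bounds of {x14, x23}: x12, x13, x15, x18, x4, x7.
The greatest among these is x7.

x7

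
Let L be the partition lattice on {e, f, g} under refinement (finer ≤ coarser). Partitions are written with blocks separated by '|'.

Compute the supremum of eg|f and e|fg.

efg

The join of eg|f and e|fg merges any blocks that overlap across the partitions, giving efg.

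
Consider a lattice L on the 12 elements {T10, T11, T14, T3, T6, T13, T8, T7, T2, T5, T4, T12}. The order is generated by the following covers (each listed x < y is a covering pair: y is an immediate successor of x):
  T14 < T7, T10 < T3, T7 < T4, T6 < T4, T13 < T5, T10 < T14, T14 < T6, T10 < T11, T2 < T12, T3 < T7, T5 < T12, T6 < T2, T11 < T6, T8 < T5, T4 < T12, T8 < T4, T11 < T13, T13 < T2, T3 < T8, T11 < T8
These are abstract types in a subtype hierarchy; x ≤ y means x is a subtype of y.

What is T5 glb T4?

Common lower bounds of {T5, T4}: T10, T11, T3, T8.
The greatest among these is T8.

T8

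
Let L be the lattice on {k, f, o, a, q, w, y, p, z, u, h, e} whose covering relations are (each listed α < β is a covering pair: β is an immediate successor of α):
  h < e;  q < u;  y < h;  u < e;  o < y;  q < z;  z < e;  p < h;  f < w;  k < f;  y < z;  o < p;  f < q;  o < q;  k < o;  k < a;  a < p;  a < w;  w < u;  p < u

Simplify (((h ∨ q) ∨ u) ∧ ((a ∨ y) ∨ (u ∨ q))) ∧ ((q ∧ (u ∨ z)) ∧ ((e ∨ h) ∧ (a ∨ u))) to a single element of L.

q

h ∨ q = e
e ∨ u = e
a ∨ y = h
u ∨ q = u
h ∨ u = e
e ∧ e = e
u ∨ z = e
q ∧ e = q
e ∨ h = e
a ∨ u = u
e ∧ u = u
q ∧ u = q
e ∧ q = q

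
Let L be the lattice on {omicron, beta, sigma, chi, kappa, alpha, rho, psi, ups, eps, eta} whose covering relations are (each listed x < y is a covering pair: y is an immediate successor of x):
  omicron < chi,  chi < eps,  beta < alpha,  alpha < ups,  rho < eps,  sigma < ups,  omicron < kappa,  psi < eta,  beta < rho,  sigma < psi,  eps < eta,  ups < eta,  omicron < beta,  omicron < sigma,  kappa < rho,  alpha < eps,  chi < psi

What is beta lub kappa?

rho

Common upper bounds of {beta, kappa}: eps, eta, rho.
The least among these is rho.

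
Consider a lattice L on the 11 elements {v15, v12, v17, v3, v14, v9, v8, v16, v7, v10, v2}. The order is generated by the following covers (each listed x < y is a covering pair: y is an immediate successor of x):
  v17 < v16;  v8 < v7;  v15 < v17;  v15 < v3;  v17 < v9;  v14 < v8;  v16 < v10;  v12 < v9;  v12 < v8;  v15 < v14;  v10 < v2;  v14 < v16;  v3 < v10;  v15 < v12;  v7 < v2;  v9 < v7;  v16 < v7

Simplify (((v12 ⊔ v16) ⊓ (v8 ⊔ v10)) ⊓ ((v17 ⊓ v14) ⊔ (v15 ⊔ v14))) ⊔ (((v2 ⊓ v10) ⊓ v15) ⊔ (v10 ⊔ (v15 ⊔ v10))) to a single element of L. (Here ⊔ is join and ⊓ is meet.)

v12 ∨ v16 = v7
v8 ∨ v10 = v2
v7 ∧ v2 = v7
v17 ∧ v14 = v15
v15 ∨ v14 = v14
v15 ∨ v14 = v14
v7 ∧ v14 = v14
v2 ∧ v10 = v10
v10 ∧ v15 = v15
v15 ∨ v10 = v10
v10 ∨ v10 = v10
v15 ∨ v10 = v10
v14 ∨ v10 = v10

v10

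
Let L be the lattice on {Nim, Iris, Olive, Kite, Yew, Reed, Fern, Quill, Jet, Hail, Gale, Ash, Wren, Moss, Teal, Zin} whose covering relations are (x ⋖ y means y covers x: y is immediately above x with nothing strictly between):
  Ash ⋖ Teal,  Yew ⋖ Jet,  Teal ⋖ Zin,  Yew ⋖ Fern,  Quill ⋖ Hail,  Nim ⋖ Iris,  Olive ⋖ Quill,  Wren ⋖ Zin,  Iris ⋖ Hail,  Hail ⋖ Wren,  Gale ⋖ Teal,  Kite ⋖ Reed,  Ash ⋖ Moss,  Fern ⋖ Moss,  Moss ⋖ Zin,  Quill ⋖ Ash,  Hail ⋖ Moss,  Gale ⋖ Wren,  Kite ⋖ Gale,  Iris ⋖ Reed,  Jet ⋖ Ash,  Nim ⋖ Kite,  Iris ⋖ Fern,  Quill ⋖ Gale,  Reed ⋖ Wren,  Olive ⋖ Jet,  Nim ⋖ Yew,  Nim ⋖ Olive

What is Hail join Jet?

Common upper bounds of {Hail, Jet}: Moss, Zin.
The least among these is Moss.

Moss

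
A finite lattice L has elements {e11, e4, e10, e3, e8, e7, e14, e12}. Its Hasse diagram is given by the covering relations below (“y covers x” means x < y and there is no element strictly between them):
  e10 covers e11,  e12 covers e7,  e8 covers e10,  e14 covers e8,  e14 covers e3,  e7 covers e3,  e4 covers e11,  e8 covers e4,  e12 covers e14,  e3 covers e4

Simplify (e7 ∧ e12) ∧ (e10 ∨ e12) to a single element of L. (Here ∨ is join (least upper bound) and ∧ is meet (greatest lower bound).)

e7

e7 ∧ e12 = e7
e10 ∨ e12 = e12
e7 ∧ e12 = e7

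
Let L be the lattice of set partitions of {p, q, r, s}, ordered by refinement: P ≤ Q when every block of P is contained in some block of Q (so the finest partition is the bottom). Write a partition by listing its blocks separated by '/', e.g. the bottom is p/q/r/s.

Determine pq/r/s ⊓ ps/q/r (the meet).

The meet (common refinement) of pq/r/s and ps/q/r intersects blocks pairwise, giving p/q/r/s.

p/q/r/s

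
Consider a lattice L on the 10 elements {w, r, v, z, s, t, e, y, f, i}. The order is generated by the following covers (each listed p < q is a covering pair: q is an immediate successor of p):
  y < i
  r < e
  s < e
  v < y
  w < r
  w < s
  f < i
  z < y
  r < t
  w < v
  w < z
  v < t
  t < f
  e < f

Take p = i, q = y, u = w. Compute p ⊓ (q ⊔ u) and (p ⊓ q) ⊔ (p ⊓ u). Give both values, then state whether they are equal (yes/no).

q ⊔ u = y, so p ⊓ (q ⊔ u) = i ⊓ y = y.
p ⊓ q = y and p ⊓ u = w, so (p ⊓ q) ⊔ (p ⊓ u) = y ⊔ w = y.
Equal: yes.

y; y; yes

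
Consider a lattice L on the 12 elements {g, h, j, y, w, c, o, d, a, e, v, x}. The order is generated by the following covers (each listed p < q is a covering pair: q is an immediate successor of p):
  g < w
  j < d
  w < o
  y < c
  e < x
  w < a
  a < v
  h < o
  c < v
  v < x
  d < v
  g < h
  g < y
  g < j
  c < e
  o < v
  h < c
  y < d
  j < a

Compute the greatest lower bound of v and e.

Common lower bounds of {v, e}: c, g, h, y.
The greatest among these is c.

c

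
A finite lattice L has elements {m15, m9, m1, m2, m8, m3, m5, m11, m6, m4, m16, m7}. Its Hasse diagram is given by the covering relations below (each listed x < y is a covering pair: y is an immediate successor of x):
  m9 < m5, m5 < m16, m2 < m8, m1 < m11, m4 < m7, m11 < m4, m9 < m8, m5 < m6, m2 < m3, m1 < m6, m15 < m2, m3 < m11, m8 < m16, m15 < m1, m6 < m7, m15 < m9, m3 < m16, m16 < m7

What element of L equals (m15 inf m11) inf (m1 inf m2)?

m15

m15 ∧ m11 = m15
m1 ∧ m2 = m15
m15 ∧ m15 = m15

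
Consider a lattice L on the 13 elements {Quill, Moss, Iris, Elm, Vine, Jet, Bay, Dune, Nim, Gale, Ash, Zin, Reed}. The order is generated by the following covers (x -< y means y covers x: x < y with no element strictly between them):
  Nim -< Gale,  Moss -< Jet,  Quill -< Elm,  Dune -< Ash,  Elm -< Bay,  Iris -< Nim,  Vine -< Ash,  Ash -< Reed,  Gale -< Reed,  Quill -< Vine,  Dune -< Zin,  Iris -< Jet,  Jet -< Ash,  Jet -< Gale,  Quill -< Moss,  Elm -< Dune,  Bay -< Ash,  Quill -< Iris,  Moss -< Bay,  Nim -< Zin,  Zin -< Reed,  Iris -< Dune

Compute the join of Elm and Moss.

Bay

Common upper bounds of {Elm, Moss}: Ash, Bay, Reed.
The least among these is Bay.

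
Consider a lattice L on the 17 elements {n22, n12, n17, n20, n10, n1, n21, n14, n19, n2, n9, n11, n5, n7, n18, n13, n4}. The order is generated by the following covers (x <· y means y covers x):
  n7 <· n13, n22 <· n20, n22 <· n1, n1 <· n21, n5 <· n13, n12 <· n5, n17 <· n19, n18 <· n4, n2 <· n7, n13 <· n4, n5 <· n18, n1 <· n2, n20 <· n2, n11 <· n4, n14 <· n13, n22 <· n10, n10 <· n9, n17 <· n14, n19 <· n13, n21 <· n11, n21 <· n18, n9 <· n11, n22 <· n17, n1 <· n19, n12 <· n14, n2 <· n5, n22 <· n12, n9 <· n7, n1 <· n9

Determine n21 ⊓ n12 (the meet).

Common lower bounds of {n21, n12}: n22.
The greatest among these is n22.

n22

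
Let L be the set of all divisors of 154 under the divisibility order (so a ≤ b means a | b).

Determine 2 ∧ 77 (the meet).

1

Common lower bounds of {2, 77}: 1.
The greatest among these is 1.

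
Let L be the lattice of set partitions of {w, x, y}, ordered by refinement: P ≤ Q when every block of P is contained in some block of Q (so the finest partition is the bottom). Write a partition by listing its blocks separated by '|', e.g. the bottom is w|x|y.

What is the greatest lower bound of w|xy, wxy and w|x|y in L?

The meet (common refinement) of w|xy, wxy, w|x|y intersects blocks pairwise, giving w|x|y.

w|x|y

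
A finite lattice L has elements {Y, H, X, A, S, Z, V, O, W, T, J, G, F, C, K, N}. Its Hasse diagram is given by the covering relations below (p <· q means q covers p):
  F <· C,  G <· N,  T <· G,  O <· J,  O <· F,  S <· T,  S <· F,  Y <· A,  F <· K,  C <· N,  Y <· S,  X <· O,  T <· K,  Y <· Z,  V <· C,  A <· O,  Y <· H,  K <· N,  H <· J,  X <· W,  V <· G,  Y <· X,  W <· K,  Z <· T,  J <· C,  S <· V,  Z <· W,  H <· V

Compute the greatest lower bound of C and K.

Common lower bounds of {C, K}: A, F, O, S, X, Y.
The greatest among these is F.

F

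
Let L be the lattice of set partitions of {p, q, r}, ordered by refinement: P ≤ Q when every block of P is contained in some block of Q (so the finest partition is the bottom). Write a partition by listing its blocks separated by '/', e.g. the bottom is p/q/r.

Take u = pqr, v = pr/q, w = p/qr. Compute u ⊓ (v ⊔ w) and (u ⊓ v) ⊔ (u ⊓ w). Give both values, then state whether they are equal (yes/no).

pqr; pqr; yes

v ⊔ w = pqr, so u ⊓ (v ⊔ w) = pqr ⊓ pqr = pqr.
u ⊓ v = pr/q and u ⊓ w = p/qr, so (u ⊓ v) ⊔ (u ⊓ w) = pr/q ⊔ p/qr = pqr.
Equal: yes.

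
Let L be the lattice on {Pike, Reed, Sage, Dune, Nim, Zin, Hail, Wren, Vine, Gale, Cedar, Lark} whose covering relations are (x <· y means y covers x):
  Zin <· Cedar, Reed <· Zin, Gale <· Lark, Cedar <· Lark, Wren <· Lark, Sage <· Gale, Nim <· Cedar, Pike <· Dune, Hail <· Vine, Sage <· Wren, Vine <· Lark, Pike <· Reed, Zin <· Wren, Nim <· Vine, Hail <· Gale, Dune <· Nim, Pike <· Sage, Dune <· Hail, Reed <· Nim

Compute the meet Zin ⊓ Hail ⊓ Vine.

Common lower bounds of {Zin, Hail, Vine}: Pike.
The greatest among these is Pike.

Pike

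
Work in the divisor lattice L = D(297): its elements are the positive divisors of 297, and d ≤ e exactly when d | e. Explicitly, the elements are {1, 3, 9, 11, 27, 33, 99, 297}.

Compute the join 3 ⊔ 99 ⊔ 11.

99

In the divisibility order, the join is the least common multiple: lcm(3, 99, 11) = 99.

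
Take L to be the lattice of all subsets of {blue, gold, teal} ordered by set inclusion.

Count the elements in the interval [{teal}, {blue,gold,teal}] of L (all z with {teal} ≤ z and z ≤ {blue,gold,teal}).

The interval [{teal}, {blue,gold,teal}] = {{blue,gold,teal}, {blue,teal}, {gold,teal}, {teal}}, which has 4 elements.

4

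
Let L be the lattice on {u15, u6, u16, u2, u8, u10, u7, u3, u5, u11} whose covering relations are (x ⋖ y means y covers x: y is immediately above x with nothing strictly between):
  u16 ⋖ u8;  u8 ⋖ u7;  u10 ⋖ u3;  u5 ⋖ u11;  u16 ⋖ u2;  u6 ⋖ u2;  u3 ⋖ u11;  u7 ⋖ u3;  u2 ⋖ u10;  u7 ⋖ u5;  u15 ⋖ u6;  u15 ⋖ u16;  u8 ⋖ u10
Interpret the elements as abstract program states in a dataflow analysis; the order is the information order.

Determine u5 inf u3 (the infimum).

Common lower bounds of {u5, u3}: u15, u16, u7, u8.
The greatest among these is u7.

u7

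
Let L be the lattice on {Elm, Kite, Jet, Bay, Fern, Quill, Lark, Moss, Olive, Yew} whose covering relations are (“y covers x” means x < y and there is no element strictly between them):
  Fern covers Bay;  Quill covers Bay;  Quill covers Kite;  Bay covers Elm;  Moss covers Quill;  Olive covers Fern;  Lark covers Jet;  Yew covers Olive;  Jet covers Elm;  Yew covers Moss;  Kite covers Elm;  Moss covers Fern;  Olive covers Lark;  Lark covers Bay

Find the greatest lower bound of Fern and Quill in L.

Common lower bounds of {Fern, Quill}: Bay, Elm.
The greatest among these is Bay.

Bay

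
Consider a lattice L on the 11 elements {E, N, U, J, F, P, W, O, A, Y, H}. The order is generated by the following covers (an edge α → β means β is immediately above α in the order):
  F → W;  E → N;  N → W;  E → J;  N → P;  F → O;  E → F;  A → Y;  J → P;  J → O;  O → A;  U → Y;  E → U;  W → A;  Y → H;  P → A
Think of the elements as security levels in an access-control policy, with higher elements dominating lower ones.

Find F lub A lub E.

A

Common upper bounds of {F, A, E}: A, H, Y.
The least among these is A.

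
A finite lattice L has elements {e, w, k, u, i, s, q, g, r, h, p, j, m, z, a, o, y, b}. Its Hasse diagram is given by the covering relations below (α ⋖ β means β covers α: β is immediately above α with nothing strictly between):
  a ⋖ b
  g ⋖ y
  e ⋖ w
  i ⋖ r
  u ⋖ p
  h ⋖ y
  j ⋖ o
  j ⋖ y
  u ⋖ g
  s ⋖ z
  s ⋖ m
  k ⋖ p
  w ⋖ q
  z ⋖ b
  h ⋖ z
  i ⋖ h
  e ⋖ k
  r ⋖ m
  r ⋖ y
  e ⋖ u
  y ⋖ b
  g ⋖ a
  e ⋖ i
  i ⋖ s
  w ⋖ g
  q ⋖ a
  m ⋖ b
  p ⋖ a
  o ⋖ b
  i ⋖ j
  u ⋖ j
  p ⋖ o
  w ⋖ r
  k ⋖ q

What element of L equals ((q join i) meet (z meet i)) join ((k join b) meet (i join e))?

q ∨ i = b
z ∧ i = i
b ∧ i = i
k ∨ b = b
i ∨ e = i
b ∧ i = i
i ∨ i = i

i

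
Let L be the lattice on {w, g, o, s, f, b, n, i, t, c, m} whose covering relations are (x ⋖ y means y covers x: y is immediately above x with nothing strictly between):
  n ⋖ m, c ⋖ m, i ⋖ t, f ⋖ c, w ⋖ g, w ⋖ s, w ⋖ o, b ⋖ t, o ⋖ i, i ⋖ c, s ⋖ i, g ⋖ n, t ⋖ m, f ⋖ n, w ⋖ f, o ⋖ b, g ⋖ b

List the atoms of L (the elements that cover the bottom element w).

f, g, o, s

The atoms are exactly the elements that cover w: f, g, o, s.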